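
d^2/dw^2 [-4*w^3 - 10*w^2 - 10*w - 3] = -24*w - 20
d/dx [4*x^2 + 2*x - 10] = 8*x + 2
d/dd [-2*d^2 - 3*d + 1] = -4*d - 3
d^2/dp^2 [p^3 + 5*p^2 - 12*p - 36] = 6*p + 10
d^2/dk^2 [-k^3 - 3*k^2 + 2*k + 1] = -6*k - 6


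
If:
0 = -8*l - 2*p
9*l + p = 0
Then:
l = 0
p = 0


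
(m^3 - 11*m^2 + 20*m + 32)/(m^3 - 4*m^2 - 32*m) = (m^2 - 3*m - 4)/(m*(m + 4))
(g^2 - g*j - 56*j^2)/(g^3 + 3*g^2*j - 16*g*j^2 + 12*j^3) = (g^2 - g*j - 56*j^2)/(g^3 + 3*g^2*j - 16*g*j^2 + 12*j^3)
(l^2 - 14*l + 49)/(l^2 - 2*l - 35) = (l - 7)/(l + 5)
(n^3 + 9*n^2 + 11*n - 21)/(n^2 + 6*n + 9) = (n^2 + 6*n - 7)/(n + 3)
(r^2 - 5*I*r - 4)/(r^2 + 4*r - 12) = (r^2 - 5*I*r - 4)/(r^2 + 4*r - 12)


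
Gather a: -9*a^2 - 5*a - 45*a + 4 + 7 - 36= -9*a^2 - 50*a - 25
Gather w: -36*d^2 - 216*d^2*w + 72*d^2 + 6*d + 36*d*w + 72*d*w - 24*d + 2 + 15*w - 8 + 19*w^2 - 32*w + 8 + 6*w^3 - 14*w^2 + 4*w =36*d^2 - 18*d + 6*w^3 + 5*w^2 + w*(-216*d^2 + 108*d - 13) + 2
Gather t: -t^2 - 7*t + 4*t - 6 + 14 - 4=-t^2 - 3*t + 4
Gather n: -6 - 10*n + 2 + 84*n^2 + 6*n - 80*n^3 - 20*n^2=-80*n^3 + 64*n^2 - 4*n - 4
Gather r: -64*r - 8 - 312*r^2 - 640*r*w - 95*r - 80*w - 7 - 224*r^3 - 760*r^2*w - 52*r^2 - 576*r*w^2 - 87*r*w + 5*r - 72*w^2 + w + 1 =-224*r^3 + r^2*(-760*w - 364) + r*(-576*w^2 - 727*w - 154) - 72*w^2 - 79*w - 14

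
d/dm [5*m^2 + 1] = 10*m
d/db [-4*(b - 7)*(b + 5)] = 8 - 8*b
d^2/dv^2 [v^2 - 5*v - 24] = 2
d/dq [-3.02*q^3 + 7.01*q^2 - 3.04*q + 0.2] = -9.06*q^2 + 14.02*q - 3.04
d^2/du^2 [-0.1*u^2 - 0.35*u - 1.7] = -0.200000000000000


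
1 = 1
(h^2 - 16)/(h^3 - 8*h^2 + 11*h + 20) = (h + 4)/(h^2 - 4*h - 5)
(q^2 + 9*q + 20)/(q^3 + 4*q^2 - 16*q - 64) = (q + 5)/(q^2 - 16)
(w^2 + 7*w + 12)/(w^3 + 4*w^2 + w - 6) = (w + 4)/(w^2 + w - 2)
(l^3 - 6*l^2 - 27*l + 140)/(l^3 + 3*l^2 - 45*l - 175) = (l - 4)/(l + 5)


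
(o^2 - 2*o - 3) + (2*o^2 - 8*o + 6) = 3*o^2 - 10*o + 3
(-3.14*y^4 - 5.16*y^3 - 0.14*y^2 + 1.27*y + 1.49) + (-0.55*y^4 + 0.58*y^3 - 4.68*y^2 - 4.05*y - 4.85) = -3.69*y^4 - 4.58*y^3 - 4.82*y^2 - 2.78*y - 3.36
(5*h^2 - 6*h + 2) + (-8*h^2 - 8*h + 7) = -3*h^2 - 14*h + 9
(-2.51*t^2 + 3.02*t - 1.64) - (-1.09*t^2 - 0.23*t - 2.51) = -1.42*t^2 + 3.25*t + 0.87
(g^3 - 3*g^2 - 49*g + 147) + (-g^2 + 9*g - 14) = g^3 - 4*g^2 - 40*g + 133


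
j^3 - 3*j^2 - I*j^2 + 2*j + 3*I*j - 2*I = (j - 2)*(j - 1)*(j - I)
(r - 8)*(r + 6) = r^2 - 2*r - 48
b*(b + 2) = b^2 + 2*b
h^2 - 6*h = h*(h - 6)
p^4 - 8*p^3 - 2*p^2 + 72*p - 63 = (p - 7)*(p - 3)*(p - 1)*(p + 3)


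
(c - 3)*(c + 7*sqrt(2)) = c^2 - 3*c + 7*sqrt(2)*c - 21*sqrt(2)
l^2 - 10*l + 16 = (l - 8)*(l - 2)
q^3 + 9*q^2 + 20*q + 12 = (q + 1)*(q + 2)*(q + 6)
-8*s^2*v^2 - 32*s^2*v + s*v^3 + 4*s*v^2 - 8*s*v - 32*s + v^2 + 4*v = (-8*s + v)*(v + 4)*(s*v + 1)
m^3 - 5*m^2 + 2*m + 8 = (m - 4)*(m - 2)*(m + 1)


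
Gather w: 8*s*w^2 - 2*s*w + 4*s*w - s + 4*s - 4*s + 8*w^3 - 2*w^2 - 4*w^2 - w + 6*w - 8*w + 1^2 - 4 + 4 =-s + 8*w^3 + w^2*(8*s - 6) + w*(2*s - 3) + 1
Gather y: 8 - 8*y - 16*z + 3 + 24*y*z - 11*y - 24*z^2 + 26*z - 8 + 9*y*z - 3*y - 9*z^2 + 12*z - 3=y*(33*z - 22) - 33*z^2 + 22*z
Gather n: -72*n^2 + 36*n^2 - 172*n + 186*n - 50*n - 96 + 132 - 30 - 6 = -36*n^2 - 36*n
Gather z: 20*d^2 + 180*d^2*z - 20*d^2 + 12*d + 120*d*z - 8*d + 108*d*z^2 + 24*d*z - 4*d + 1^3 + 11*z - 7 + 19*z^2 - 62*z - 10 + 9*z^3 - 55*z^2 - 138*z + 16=9*z^3 + z^2*(108*d - 36) + z*(180*d^2 + 144*d - 189)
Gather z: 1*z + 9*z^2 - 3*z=9*z^2 - 2*z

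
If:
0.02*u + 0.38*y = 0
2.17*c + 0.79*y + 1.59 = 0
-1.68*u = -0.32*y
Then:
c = -0.73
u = 0.00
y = 0.00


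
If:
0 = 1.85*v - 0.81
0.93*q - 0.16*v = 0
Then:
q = 0.08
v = 0.44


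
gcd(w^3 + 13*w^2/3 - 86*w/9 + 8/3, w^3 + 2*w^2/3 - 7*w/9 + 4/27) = w - 1/3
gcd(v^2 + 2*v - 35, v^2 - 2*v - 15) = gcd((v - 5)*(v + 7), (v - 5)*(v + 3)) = v - 5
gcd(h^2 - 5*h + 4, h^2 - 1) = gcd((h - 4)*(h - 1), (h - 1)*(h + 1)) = h - 1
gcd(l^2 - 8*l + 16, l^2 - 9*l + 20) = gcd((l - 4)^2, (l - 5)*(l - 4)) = l - 4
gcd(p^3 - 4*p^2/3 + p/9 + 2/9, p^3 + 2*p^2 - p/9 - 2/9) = p + 1/3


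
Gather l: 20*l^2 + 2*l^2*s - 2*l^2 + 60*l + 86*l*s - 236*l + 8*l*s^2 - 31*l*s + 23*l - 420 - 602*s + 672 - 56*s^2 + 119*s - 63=l^2*(2*s + 18) + l*(8*s^2 + 55*s - 153) - 56*s^2 - 483*s + 189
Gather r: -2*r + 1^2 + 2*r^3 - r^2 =2*r^3 - r^2 - 2*r + 1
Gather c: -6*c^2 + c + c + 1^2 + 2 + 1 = -6*c^2 + 2*c + 4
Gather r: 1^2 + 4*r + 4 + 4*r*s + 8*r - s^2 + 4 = r*(4*s + 12) - s^2 + 9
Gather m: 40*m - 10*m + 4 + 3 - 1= 30*m + 6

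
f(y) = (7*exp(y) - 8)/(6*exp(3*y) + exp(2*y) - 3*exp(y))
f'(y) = (7*exp(y) - 8)*(-18*exp(3*y) - 2*exp(2*y) + 3*exp(y))/(6*exp(3*y) + exp(2*y) - 3*exp(y))^2 + 7*exp(y)/(6*exp(3*y) + exp(2*y) - 3*exp(y))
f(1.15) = 0.07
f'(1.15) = -0.11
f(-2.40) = 28.39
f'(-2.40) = -28.95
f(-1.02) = 8.17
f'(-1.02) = -3.49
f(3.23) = 0.00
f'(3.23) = -0.00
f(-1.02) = 8.17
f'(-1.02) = -3.49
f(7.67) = 0.00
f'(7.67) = -0.00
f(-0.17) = -1.17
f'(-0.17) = 9.70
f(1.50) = 0.04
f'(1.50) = -0.07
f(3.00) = 0.00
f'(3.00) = -0.00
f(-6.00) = 1074.38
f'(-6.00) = -1075.80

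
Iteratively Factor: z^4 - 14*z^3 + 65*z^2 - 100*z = (z - 5)*(z^3 - 9*z^2 + 20*z) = (z - 5)^2*(z^2 - 4*z) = z*(z - 5)^2*(z - 4)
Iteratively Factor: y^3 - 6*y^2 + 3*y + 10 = (y - 5)*(y^2 - y - 2) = (y - 5)*(y - 2)*(y + 1)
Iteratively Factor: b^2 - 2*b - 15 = (b + 3)*(b - 5)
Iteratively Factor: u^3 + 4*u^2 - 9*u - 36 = (u + 3)*(u^2 + u - 12) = (u + 3)*(u + 4)*(u - 3)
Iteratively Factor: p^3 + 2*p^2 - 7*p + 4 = (p - 1)*(p^2 + 3*p - 4) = (p - 1)*(p + 4)*(p - 1)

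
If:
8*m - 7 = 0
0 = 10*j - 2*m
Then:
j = 7/40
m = 7/8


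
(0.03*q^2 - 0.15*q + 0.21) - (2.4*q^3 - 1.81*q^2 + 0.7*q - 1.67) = -2.4*q^3 + 1.84*q^2 - 0.85*q + 1.88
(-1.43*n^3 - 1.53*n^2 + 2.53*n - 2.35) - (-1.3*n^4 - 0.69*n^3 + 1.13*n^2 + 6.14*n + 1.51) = 1.3*n^4 - 0.74*n^3 - 2.66*n^2 - 3.61*n - 3.86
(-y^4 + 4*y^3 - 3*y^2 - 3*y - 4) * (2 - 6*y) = 6*y^5 - 26*y^4 + 26*y^3 + 12*y^2 + 18*y - 8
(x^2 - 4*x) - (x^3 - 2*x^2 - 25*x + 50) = -x^3 + 3*x^2 + 21*x - 50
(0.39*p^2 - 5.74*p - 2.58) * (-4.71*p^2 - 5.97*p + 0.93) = -1.8369*p^4 + 24.7071*p^3 + 46.7823*p^2 + 10.0644*p - 2.3994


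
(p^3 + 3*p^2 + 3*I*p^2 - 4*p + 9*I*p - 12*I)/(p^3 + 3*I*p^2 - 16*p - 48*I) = (p - 1)/(p - 4)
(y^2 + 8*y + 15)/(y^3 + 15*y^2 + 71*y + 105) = 1/(y + 7)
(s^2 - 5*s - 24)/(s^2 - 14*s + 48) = (s + 3)/(s - 6)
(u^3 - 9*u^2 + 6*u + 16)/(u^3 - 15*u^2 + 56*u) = (u^2 - u - 2)/(u*(u - 7))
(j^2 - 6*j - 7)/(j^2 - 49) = (j + 1)/(j + 7)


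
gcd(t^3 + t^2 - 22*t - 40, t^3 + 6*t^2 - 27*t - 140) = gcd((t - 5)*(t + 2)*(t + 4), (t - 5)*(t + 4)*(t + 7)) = t^2 - t - 20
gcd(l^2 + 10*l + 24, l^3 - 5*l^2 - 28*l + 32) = l + 4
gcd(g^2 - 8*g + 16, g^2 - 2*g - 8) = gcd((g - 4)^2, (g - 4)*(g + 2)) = g - 4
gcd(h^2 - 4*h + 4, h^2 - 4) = h - 2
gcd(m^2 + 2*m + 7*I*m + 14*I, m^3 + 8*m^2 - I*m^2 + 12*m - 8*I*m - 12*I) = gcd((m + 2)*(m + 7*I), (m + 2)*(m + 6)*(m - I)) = m + 2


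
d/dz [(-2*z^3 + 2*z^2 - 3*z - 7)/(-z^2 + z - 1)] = (2*z^4 - 4*z^3 + 5*z^2 - 18*z + 10)/(z^4 - 2*z^3 + 3*z^2 - 2*z + 1)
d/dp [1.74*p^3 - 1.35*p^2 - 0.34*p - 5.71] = 5.22*p^2 - 2.7*p - 0.34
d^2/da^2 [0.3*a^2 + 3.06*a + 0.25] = 0.600000000000000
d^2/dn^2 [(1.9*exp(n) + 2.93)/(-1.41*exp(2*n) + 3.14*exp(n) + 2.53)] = (-3.77739*exp(4*n) - 31.712592*exp(3*n) - 1.75037399999999*exp(2*n) - 55.603404*exp(n) + 11.114796)*exp(n)/(2.803221*exp(6*n) - 18.727902*exp(5*n) + 26.616429*exp(4*n) + 36.248788*exp(3*n) - 47.758557*exp(2*n) - 60.296478*exp(n) - 16.194277)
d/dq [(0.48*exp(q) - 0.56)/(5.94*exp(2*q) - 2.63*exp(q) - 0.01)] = (-2.8512*exp(2*q) + 6.6528*exp(q) - 1.4776)*exp(q)/(35.2836*exp(4*q) - 31.2444*exp(3*q) + 6.7981*exp(2*q) + 0.0526*exp(q) + 0.0001)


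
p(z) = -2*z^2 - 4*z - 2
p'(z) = -4*z - 4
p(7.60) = -147.92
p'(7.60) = -34.40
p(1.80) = -15.68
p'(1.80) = -11.20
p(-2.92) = -7.37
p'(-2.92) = 7.68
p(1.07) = -8.57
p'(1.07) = -8.28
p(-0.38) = -0.77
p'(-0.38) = -2.48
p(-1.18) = -0.06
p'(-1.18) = 0.72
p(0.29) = -3.33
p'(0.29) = -5.16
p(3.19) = -35.11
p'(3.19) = -16.76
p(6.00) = -98.00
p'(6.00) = -28.00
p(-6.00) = -50.00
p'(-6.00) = 20.00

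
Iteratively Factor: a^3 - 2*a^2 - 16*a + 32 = (a - 4)*(a^2 + 2*a - 8) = (a - 4)*(a - 2)*(a + 4)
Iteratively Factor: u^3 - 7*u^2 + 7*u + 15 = (u + 1)*(u^2 - 8*u + 15) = (u - 3)*(u + 1)*(u - 5)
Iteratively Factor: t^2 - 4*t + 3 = (t - 3)*(t - 1)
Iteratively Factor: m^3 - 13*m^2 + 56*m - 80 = (m - 4)*(m^2 - 9*m + 20) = (m - 5)*(m - 4)*(m - 4)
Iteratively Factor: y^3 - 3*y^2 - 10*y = (y)*(y^2 - 3*y - 10) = y*(y - 5)*(y + 2)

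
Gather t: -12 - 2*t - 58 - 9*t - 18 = -11*t - 88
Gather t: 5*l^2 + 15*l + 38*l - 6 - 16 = 5*l^2 + 53*l - 22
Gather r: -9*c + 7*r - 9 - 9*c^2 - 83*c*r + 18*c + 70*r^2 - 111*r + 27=-9*c^2 + 9*c + 70*r^2 + r*(-83*c - 104) + 18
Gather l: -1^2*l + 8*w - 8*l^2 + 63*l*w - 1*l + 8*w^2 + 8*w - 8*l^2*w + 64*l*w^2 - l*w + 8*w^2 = l^2*(-8*w - 8) + l*(64*w^2 + 62*w - 2) + 16*w^2 + 16*w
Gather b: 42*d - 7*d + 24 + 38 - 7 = 35*d + 55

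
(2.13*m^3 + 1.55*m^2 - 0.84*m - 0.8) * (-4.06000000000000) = -8.6478*m^3 - 6.293*m^2 + 3.4104*m + 3.248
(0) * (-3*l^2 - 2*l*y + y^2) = 0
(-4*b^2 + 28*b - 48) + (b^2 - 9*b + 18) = -3*b^2 + 19*b - 30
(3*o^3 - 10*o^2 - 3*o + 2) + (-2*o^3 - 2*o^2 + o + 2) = o^3 - 12*o^2 - 2*o + 4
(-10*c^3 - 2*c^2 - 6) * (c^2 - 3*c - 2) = -10*c^5 + 28*c^4 + 26*c^3 - 2*c^2 + 18*c + 12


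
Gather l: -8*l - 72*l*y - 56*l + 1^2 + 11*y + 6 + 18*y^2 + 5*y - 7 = l*(-72*y - 64) + 18*y^2 + 16*y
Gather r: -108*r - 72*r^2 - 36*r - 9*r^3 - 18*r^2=-9*r^3 - 90*r^2 - 144*r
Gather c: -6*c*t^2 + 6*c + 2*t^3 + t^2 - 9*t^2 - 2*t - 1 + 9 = c*(6 - 6*t^2) + 2*t^3 - 8*t^2 - 2*t + 8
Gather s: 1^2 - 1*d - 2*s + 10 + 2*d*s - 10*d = -11*d + s*(2*d - 2) + 11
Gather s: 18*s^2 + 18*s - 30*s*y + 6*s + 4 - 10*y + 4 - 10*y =18*s^2 + s*(24 - 30*y) - 20*y + 8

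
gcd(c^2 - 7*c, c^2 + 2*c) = c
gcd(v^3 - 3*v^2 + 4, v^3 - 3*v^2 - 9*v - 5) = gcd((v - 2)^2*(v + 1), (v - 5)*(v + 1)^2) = v + 1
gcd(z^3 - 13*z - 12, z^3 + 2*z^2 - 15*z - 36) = z^2 - z - 12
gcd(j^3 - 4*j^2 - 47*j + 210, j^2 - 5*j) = j - 5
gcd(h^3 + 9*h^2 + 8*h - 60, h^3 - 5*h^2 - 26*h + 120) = h + 5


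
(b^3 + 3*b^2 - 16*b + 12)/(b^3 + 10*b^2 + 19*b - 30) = (b - 2)/(b + 5)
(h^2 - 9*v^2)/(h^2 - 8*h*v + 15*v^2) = (-h - 3*v)/(-h + 5*v)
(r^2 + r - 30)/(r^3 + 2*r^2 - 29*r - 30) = 1/(r + 1)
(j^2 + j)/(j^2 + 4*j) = (j + 1)/(j + 4)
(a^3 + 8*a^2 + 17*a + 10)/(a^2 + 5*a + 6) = (a^2 + 6*a + 5)/(a + 3)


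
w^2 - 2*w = w*(w - 2)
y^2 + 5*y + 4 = (y + 1)*(y + 4)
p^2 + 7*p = p*(p + 7)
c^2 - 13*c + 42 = (c - 7)*(c - 6)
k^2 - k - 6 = (k - 3)*(k + 2)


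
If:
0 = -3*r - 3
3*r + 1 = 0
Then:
No Solution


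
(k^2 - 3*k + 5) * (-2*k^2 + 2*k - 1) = -2*k^4 + 8*k^3 - 17*k^2 + 13*k - 5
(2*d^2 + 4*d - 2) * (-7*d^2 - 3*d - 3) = -14*d^4 - 34*d^3 - 4*d^2 - 6*d + 6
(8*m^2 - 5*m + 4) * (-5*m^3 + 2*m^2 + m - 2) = -40*m^5 + 41*m^4 - 22*m^3 - 13*m^2 + 14*m - 8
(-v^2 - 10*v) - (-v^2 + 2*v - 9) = 9 - 12*v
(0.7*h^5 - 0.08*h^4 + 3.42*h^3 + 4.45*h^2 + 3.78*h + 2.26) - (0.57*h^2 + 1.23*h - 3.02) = 0.7*h^5 - 0.08*h^4 + 3.42*h^3 + 3.88*h^2 + 2.55*h + 5.28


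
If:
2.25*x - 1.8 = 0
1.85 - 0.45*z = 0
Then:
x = 0.80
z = 4.11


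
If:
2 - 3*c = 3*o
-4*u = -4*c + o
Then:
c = 4*u/5 + 2/15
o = 8/15 - 4*u/5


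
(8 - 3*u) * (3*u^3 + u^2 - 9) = -9*u^4 + 21*u^3 + 8*u^2 + 27*u - 72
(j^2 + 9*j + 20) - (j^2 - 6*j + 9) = 15*j + 11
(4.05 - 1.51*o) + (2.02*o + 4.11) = 0.51*o + 8.16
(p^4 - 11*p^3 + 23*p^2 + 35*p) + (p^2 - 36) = p^4 - 11*p^3 + 24*p^2 + 35*p - 36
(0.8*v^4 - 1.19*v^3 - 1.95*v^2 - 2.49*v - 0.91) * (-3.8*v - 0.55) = -3.04*v^5 + 4.082*v^4 + 8.0645*v^3 + 10.5345*v^2 + 4.8275*v + 0.5005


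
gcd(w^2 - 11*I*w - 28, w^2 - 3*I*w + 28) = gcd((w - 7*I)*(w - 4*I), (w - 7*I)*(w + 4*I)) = w - 7*I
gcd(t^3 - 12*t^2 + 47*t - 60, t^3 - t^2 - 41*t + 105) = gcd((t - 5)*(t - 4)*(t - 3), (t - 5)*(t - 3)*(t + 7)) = t^2 - 8*t + 15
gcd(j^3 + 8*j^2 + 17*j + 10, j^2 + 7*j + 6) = j + 1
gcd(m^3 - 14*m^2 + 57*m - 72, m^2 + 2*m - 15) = m - 3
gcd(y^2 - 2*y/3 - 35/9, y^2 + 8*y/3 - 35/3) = y - 7/3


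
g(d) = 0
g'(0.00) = 0.00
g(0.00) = 0.00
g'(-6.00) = 0.00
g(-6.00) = 0.00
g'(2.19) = 0.00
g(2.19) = 0.00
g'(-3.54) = 0.00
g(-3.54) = 0.00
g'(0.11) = 0.00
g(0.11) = 0.00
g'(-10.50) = 0.00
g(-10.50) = 0.00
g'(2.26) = 0.00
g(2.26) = 0.00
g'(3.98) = 0.00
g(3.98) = 0.00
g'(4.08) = 0.00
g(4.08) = 0.00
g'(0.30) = 0.00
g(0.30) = 0.00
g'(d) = 0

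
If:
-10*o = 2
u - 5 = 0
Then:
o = -1/5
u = 5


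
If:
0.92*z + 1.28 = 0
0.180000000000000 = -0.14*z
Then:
No Solution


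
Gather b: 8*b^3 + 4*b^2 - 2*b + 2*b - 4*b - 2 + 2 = 8*b^3 + 4*b^2 - 4*b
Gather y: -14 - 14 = -28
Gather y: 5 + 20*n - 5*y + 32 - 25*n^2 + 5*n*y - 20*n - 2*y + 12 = -25*n^2 + y*(5*n - 7) + 49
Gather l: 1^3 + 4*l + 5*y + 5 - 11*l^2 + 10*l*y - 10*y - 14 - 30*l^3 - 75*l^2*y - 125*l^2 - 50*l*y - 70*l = -30*l^3 + l^2*(-75*y - 136) + l*(-40*y - 66) - 5*y - 8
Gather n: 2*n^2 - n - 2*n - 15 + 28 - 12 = 2*n^2 - 3*n + 1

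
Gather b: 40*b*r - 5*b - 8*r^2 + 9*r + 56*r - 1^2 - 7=b*(40*r - 5) - 8*r^2 + 65*r - 8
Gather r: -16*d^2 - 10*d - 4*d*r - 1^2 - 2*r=-16*d^2 - 10*d + r*(-4*d - 2) - 1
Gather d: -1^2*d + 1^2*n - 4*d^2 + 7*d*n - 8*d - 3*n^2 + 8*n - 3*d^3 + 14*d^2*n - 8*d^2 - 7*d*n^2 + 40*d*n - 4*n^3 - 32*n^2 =-3*d^3 + d^2*(14*n - 12) + d*(-7*n^2 + 47*n - 9) - 4*n^3 - 35*n^2 + 9*n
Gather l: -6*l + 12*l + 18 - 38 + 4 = 6*l - 16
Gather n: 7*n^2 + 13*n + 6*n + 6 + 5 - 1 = 7*n^2 + 19*n + 10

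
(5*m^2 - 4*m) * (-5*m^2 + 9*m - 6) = -25*m^4 + 65*m^3 - 66*m^2 + 24*m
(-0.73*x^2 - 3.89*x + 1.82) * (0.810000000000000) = -0.5913*x^2 - 3.1509*x + 1.4742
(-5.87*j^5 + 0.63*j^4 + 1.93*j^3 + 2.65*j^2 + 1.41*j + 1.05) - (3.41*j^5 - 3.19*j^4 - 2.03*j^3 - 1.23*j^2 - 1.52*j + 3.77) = -9.28*j^5 + 3.82*j^4 + 3.96*j^3 + 3.88*j^2 + 2.93*j - 2.72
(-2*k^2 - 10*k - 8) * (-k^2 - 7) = 2*k^4 + 10*k^3 + 22*k^2 + 70*k + 56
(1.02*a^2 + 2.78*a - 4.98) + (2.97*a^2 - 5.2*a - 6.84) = 3.99*a^2 - 2.42*a - 11.82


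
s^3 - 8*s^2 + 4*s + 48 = (s - 6)*(s - 4)*(s + 2)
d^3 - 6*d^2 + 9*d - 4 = (d - 4)*(d - 1)^2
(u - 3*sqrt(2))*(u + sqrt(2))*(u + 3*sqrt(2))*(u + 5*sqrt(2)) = u^4 + 6*sqrt(2)*u^3 - 8*u^2 - 108*sqrt(2)*u - 180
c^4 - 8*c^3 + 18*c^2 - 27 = (c - 3)^3*(c + 1)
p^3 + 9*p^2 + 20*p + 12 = (p + 1)*(p + 2)*(p + 6)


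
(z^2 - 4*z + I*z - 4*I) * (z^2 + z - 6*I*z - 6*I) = z^4 - 3*z^3 - 5*I*z^3 + 2*z^2 + 15*I*z^2 - 18*z + 20*I*z - 24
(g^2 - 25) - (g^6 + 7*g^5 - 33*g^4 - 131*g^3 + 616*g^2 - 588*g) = -g^6 - 7*g^5 + 33*g^4 + 131*g^3 - 615*g^2 + 588*g - 25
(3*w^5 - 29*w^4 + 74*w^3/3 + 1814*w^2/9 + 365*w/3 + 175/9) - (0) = 3*w^5 - 29*w^4 + 74*w^3/3 + 1814*w^2/9 + 365*w/3 + 175/9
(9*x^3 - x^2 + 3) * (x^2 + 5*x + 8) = 9*x^5 + 44*x^4 + 67*x^3 - 5*x^2 + 15*x + 24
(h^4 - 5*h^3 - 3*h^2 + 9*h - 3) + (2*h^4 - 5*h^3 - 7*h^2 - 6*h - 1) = 3*h^4 - 10*h^3 - 10*h^2 + 3*h - 4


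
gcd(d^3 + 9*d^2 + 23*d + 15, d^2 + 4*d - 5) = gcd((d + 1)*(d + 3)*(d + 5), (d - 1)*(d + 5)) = d + 5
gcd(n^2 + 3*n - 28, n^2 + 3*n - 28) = n^2 + 3*n - 28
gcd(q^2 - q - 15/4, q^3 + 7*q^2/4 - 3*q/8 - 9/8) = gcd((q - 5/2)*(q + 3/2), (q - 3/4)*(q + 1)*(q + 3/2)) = q + 3/2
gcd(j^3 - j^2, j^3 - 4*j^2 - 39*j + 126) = 1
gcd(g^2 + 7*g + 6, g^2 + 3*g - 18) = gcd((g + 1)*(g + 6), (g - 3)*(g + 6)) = g + 6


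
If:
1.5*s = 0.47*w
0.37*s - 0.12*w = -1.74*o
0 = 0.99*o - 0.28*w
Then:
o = 0.00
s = 0.00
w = 0.00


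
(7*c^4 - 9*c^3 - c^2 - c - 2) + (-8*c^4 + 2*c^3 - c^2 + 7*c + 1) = -c^4 - 7*c^3 - 2*c^2 + 6*c - 1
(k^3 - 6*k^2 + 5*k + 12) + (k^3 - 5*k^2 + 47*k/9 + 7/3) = 2*k^3 - 11*k^2 + 92*k/9 + 43/3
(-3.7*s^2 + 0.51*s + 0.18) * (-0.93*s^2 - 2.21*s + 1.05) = 3.441*s^4 + 7.7027*s^3 - 5.1795*s^2 + 0.1377*s + 0.189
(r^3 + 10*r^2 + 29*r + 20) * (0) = 0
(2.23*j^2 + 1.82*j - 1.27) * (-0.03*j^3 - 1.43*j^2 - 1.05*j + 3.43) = -0.0669*j^5 - 3.2435*j^4 - 4.906*j^3 + 7.554*j^2 + 7.5761*j - 4.3561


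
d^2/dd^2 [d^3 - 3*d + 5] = 6*d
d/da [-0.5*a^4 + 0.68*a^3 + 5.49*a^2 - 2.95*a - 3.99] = -2.0*a^3 + 2.04*a^2 + 10.98*a - 2.95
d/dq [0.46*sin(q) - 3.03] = 0.46*cos(q)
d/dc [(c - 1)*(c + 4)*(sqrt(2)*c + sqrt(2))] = sqrt(2)*(3*c^2 + 8*c - 1)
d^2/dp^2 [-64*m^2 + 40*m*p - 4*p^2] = -8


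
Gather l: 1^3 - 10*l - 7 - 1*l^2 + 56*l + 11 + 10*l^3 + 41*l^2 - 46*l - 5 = 10*l^3 + 40*l^2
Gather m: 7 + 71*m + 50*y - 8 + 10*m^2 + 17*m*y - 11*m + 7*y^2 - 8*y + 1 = 10*m^2 + m*(17*y + 60) + 7*y^2 + 42*y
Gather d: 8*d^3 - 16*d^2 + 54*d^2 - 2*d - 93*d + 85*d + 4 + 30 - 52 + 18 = 8*d^3 + 38*d^2 - 10*d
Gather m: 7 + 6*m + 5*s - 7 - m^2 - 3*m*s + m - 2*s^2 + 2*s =-m^2 + m*(7 - 3*s) - 2*s^2 + 7*s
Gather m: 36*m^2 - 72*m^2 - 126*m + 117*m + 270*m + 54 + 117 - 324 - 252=-36*m^2 + 261*m - 405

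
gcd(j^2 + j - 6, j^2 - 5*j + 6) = j - 2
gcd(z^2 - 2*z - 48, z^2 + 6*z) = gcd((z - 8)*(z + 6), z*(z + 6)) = z + 6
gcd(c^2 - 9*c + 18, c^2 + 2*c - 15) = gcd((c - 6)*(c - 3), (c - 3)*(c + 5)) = c - 3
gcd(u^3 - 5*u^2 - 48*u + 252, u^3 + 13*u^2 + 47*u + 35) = u + 7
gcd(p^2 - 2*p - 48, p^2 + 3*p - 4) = 1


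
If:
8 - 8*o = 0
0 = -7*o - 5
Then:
No Solution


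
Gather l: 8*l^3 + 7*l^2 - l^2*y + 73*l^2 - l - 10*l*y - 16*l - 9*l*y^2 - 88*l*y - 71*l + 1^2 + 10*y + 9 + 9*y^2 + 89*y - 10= 8*l^3 + l^2*(80 - y) + l*(-9*y^2 - 98*y - 88) + 9*y^2 + 99*y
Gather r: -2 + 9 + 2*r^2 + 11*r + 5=2*r^2 + 11*r + 12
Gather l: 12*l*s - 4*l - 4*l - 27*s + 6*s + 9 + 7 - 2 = l*(12*s - 8) - 21*s + 14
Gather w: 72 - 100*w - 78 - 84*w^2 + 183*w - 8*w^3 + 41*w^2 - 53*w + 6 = -8*w^3 - 43*w^2 + 30*w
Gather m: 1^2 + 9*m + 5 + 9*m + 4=18*m + 10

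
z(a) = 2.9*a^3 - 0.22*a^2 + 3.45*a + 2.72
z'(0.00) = 3.45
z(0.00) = 2.72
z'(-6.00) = 319.29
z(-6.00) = -652.30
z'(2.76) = 68.51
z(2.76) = 71.54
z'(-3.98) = 143.01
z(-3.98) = -197.33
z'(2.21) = 44.97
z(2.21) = 40.57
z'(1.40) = 19.89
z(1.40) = 15.08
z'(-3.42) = 106.71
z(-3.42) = -127.66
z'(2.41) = 52.92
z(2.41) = 50.35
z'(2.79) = 69.94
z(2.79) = 73.61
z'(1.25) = 16.49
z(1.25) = 12.35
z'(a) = 8.7*a^2 - 0.44*a + 3.45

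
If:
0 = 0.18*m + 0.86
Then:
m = -4.78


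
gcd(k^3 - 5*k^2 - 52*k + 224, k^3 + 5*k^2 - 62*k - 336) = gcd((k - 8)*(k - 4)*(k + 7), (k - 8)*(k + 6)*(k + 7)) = k^2 - k - 56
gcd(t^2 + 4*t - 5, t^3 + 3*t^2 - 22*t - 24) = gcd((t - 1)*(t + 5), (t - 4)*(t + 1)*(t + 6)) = 1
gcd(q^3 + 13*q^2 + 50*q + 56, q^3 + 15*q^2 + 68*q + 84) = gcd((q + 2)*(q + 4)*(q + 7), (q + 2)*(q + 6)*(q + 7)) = q^2 + 9*q + 14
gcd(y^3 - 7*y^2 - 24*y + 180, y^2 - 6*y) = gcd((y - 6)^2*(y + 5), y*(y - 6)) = y - 6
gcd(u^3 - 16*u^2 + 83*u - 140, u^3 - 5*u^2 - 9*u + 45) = u - 5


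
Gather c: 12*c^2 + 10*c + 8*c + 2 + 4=12*c^2 + 18*c + 6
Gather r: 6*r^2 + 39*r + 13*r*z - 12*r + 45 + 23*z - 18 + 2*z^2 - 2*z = 6*r^2 + r*(13*z + 27) + 2*z^2 + 21*z + 27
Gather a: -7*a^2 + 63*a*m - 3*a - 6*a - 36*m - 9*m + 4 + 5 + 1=-7*a^2 + a*(63*m - 9) - 45*m + 10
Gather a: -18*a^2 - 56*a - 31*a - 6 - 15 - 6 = -18*a^2 - 87*a - 27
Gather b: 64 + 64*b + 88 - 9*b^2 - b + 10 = -9*b^2 + 63*b + 162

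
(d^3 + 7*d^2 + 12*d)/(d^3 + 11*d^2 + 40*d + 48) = d/(d + 4)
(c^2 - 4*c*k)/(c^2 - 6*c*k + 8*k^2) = c/(c - 2*k)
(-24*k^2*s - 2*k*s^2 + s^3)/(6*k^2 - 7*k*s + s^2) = s*(4*k + s)/(-k + s)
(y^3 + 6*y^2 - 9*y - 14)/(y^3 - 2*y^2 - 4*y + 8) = (y^2 + 8*y + 7)/(y^2 - 4)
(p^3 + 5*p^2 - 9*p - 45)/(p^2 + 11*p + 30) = (p^2 - 9)/(p + 6)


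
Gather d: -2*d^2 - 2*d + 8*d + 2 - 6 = -2*d^2 + 6*d - 4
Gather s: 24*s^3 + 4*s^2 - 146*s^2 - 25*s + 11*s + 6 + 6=24*s^3 - 142*s^2 - 14*s + 12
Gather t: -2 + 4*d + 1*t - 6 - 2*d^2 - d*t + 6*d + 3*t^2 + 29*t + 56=-2*d^2 + 10*d + 3*t^2 + t*(30 - d) + 48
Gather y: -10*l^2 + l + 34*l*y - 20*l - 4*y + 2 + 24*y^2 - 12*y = -10*l^2 - 19*l + 24*y^2 + y*(34*l - 16) + 2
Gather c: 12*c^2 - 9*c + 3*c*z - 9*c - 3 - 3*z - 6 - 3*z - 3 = 12*c^2 + c*(3*z - 18) - 6*z - 12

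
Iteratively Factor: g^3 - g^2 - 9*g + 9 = (g + 3)*(g^2 - 4*g + 3) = (g - 1)*(g + 3)*(g - 3)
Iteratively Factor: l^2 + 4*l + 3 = (l + 1)*(l + 3)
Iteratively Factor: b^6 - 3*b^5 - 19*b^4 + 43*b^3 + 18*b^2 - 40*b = (b - 1)*(b^5 - 2*b^4 - 21*b^3 + 22*b^2 + 40*b) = (b - 1)*(b + 1)*(b^4 - 3*b^3 - 18*b^2 + 40*b) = (b - 5)*(b - 1)*(b + 1)*(b^3 + 2*b^2 - 8*b) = (b - 5)*(b - 2)*(b - 1)*(b + 1)*(b^2 + 4*b) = (b - 5)*(b - 2)*(b - 1)*(b + 1)*(b + 4)*(b)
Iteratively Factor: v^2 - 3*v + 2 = (v - 2)*(v - 1)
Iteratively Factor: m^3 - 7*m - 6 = (m + 1)*(m^2 - m - 6) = (m - 3)*(m + 1)*(m + 2)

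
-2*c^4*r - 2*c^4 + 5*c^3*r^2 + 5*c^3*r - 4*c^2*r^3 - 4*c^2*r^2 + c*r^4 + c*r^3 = (-2*c + r)*(-c + r)^2*(c*r + c)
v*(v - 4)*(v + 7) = v^3 + 3*v^2 - 28*v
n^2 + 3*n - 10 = (n - 2)*(n + 5)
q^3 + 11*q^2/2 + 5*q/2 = q*(q + 1/2)*(q + 5)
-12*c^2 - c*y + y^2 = (-4*c + y)*(3*c + y)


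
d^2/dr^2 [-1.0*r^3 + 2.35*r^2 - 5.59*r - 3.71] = 4.7 - 6.0*r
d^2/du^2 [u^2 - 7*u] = 2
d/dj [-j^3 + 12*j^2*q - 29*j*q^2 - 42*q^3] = -3*j^2 + 24*j*q - 29*q^2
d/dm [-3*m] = -3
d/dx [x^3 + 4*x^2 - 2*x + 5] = 3*x^2 + 8*x - 2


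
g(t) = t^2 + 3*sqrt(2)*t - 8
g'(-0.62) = 3.00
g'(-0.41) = 3.42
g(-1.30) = -11.83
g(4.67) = 33.62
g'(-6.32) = -8.40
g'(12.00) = 28.24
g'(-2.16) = -0.08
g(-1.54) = -12.16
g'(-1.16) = 1.92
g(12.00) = 186.91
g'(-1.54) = 1.16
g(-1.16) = -11.58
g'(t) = 2*t + 3*sqrt(2)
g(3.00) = 13.73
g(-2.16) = -12.50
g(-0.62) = -10.25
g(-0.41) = -9.57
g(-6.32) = 5.13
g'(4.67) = 13.58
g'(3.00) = 10.24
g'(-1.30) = 1.64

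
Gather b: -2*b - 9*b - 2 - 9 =-11*b - 11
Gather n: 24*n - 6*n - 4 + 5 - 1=18*n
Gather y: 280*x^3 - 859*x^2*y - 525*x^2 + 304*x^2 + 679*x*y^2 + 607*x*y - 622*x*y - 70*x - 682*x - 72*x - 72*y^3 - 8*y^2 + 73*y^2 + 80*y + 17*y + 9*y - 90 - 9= 280*x^3 - 221*x^2 - 824*x - 72*y^3 + y^2*(679*x + 65) + y*(-859*x^2 - 15*x + 106) - 99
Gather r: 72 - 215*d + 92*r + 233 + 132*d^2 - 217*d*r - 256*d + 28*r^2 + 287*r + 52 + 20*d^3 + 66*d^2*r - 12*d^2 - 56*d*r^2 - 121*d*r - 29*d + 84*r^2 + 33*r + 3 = 20*d^3 + 120*d^2 - 500*d + r^2*(112 - 56*d) + r*(66*d^2 - 338*d + 412) + 360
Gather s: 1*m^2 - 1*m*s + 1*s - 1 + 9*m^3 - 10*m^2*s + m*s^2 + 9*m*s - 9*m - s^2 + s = 9*m^3 + m^2 - 9*m + s^2*(m - 1) + s*(-10*m^2 + 8*m + 2) - 1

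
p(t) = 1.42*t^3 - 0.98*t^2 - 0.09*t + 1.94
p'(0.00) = -0.09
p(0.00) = 1.94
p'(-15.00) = 987.81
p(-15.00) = -5009.71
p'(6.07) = 144.97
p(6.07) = 282.87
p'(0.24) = -0.32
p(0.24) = 1.88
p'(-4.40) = 91.01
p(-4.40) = -137.60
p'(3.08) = 34.29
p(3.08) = 33.86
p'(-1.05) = 6.66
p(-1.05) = -0.69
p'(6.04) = 143.48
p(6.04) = 278.54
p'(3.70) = 50.98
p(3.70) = 60.12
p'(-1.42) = 11.28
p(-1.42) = -3.97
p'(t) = 4.26*t^2 - 1.96*t - 0.09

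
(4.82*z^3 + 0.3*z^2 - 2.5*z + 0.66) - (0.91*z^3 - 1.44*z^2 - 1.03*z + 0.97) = 3.91*z^3 + 1.74*z^2 - 1.47*z - 0.31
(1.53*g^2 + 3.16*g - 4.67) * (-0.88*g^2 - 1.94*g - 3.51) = -1.3464*g^4 - 5.749*g^3 - 7.3911*g^2 - 2.0318*g + 16.3917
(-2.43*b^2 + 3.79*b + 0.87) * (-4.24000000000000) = 10.3032*b^2 - 16.0696*b - 3.6888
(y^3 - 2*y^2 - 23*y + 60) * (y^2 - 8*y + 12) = y^5 - 10*y^4 + 5*y^3 + 220*y^2 - 756*y + 720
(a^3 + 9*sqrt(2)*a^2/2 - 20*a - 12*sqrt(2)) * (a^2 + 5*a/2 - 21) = a^5 + 5*a^4/2 + 9*sqrt(2)*a^4/2 - 41*a^3 + 45*sqrt(2)*a^3/4 - 213*sqrt(2)*a^2/2 - 50*a^2 - 30*sqrt(2)*a + 420*a + 252*sqrt(2)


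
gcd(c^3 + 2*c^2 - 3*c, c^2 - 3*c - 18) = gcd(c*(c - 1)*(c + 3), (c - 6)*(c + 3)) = c + 3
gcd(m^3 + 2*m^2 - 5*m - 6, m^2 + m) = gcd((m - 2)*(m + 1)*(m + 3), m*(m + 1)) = m + 1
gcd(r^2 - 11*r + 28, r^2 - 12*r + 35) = r - 7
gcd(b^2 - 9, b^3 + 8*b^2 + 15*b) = b + 3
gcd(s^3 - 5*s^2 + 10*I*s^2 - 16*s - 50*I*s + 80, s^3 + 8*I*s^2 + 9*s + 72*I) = s + 8*I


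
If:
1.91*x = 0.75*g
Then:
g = 2.54666666666667*x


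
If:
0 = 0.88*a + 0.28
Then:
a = -0.32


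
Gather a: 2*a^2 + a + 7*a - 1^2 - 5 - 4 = 2*a^2 + 8*a - 10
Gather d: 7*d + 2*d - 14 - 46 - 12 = 9*d - 72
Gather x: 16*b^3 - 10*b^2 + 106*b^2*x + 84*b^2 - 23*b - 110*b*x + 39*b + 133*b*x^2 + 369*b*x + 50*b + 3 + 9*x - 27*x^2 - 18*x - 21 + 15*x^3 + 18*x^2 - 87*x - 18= 16*b^3 + 74*b^2 + 66*b + 15*x^3 + x^2*(133*b - 9) + x*(106*b^2 + 259*b - 96) - 36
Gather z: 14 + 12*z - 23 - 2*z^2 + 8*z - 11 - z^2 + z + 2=-3*z^2 + 21*z - 18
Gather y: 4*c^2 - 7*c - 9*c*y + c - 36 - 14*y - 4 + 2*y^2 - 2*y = 4*c^2 - 6*c + 2*y^2 + y*(-9*c - 16) - 40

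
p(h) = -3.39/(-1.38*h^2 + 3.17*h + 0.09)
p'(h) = -3.39*(2.76*h - 3.17)/(-1.38*h^2 + 3.17*h + 0.09)^2 = (10.7463 - 9.3564*h)/(-1.38*h^2 + 3.17*h + 0.09)^2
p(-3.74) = 0.11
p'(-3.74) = 0.05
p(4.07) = 0.34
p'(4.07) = -0.28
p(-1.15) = 0.63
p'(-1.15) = 0.74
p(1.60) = -2.08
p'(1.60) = -1.59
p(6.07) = 0.11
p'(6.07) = -0.05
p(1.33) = -1.82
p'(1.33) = -0.49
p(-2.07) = 0.27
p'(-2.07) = 0.20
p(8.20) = 0.05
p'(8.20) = -0.01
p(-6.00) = 0.05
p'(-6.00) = 0.01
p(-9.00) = 0.02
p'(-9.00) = 0.00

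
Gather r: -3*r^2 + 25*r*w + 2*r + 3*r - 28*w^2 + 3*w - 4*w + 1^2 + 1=-3*r^2 + r*(25*w + 5) - 28*w^2 - w + 2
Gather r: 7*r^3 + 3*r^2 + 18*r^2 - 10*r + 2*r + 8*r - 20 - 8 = 7*r^3 + 21*r^2 - 28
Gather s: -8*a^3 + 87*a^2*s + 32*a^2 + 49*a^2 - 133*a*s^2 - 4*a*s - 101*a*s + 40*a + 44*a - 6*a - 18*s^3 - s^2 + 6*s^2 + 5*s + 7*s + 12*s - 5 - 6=-8*a^3 + 81*a^2 + 78*a - 18*s^3 + s^2*(5 - 133*a) + s*(87*a^2 - 105*a + 24) - 11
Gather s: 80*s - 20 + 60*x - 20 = 80*s + 60*x - 40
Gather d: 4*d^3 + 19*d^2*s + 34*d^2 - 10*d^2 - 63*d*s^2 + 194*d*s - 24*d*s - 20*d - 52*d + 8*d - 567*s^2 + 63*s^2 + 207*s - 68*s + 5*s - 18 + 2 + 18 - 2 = 4*d^3 + d^2*(19*s + 24) + d*(-63*s^2 + 170*s - 64) - 504*s^2 + 144*s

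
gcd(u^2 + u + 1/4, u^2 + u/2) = u + 1/2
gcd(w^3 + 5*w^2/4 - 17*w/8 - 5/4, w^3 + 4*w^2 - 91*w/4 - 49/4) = w + 1/2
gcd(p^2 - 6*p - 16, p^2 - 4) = p + 2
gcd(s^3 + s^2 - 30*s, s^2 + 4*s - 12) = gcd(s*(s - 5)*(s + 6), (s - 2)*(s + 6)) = s + 6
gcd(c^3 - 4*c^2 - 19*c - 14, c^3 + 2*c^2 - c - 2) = c^2 + 3*c + 2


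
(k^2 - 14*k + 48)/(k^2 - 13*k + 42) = (k - 8)/(k - 7)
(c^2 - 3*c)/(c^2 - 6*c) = (c - 3)/(c - 6)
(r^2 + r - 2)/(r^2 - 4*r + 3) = (r + 2)/(r - 3)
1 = 1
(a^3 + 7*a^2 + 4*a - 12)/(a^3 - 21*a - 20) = (-a^3 - 7*a^2 - 4*a + 12)/(-a^3 + 21*a + 20)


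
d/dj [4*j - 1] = 4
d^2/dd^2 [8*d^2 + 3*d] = 16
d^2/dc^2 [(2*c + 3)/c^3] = 12*(c + 3)/c^5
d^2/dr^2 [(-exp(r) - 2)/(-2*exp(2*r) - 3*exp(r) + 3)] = (4*exp(4*r) + 26*exp(3*r) + 72*exp(2*r) + 75*exp(r) + 27)*exp(r)/(8*exp(6*r) + 36*exp(5*r) + 18*exp(4*r) - 81*exp(3*r) - 27*exp(2*r) + 81*exp(r) - 27)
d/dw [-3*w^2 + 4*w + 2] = 4 - 6*w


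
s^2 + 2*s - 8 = (s - 2)*(s + 4)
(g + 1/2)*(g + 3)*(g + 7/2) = g^3 + 7*g^2 + 55*g/4 + 21/4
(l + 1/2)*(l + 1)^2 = l^3 + 5*l^2/2 + 2*l + 1/2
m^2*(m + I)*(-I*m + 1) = -I*m^4 + 2*m^3 + I*m^2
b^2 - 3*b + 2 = (b - 2)*(b - 1)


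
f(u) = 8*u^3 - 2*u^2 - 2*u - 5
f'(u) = 24*u^2 - 4*u - 2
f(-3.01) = -235.27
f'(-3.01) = 227.48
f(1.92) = 40.41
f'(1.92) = 78.79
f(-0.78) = -8.45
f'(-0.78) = 15.72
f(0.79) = -3.88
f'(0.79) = 9.82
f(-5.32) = -1255.51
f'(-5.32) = 698.54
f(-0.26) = -4.76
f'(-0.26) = 0.66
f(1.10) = 1.03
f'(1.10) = 22.64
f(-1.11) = -16.19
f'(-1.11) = 32.01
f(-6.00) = -1793.00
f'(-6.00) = 886.00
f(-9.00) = -5981.00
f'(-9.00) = 1978.00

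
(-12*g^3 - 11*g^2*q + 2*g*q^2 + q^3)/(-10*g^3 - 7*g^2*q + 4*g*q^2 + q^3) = (-12*g^2 + g*q + q^2)/(-10*g^2 + 3*g*q + q^2)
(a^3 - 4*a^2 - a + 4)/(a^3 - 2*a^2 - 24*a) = (-a^3 + 4*a^2 + a - 4)/(a*(-a^2 + 2*a + 24))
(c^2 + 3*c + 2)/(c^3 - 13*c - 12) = (c + 2)/(c^2 - c - 12)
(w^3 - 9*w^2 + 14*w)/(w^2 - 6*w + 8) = w*(w - 7)/(w - 4)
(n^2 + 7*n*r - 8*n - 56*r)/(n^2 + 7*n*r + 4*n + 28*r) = (n - 8)/(n + 4)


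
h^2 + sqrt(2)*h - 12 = (h - 2*sqrt(2))*(h + 3*sqrt(2))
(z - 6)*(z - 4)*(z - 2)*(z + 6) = z^4 - 6*z^3 - 28*z^2 + 216*z - 288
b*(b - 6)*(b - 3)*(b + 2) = b^4 - 7*b^3 + 36*b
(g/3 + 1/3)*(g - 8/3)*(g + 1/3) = g^3/3 - 4*g^2/9 - 29*g/27 - 8/27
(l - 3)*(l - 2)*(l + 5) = l^3 - 19*l + 30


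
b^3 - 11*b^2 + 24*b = b*(b - 8)*(b - 3)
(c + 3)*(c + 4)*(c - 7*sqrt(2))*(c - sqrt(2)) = c^4 - 8*sqrt(2)*c^3 + 7*c^3 - 56*sqrt(2)*c^2 + 26*c^2 - 96*sqrt(2)*c + 98*c + 168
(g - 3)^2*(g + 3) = g^3 - 3*g^2 - 9*g + 27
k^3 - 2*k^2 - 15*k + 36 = (k - 3)^2*(k + 4)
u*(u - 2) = u^2 - 2*u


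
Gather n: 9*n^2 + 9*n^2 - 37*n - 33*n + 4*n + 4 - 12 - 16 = 18*n^2 - 66*n - 24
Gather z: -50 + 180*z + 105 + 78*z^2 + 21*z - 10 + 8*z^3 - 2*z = 8*z^3 + 78*z^2 + 199*z + 45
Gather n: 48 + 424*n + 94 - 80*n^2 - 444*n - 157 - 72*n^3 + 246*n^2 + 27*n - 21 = -72*n^3 + 166*n^2 + 7*n - 36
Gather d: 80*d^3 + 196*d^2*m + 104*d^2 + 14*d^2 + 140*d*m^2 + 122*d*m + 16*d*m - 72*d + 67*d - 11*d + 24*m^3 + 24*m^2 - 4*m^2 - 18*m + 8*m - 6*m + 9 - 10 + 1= 80*d^3 + d^2*(196*m + 118) + d*(140*m^2 + 138*m - 16) + 24*m^3 + 20*m^2 - 16*m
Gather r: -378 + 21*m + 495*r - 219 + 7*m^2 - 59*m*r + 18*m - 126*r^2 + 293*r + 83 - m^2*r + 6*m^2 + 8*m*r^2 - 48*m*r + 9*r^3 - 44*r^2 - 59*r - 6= 13*m^2 + 39*m + 9*r^3 + r^2*(8*m - 170) + r*(-m^2 - 107*m + 729) - 520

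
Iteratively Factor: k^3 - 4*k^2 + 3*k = (k - 1)*(k^2 - 3*k) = k*(k - 1)*(k - 3)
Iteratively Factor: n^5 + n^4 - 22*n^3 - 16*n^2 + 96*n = (n)*(n^4 + n^3 - 22*n^2 - 16*n + 96) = n*(n - 4)*(n^3 + 5*n^2 - 2*n - 24) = n*(n - 4)*(n - 2)*(n^2 + 7*n + 12) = n*(n - 4)*(n - 2)*(n + 3)*(n + 4)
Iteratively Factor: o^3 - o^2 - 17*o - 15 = (o + 3)*(o^2 - 4*o - 5) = (o + 1)*(o + 3)*(o - 5)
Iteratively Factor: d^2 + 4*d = (d + 4)*(d)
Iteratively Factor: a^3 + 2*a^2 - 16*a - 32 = (a - 4)*(a^2 + 6*a + 8) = (a - 4)*(a + 4)*(a + 2)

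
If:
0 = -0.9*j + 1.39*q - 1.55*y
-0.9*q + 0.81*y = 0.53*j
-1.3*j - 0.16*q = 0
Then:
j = 0.00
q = 0.00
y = 0.00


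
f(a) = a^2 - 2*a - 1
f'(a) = 2*a - 2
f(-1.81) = 5.90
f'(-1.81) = -5.62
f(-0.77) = 1.13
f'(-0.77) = -3.54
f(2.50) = 0.25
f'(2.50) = 3.00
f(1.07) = -2.00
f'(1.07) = 0.14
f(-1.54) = 4.45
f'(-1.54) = -5.08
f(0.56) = -1.81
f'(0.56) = -0.88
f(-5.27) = 37.31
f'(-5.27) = -12.54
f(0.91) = -1.99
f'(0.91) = -0.18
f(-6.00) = 47.00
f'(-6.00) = -14.00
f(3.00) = 2.00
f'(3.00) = 4.00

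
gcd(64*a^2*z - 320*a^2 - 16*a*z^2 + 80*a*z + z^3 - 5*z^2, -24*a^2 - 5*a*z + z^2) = -8*a + z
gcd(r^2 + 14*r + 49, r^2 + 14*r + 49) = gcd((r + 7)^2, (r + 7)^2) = r^2 + 14*r + 49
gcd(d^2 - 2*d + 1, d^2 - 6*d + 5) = d - 1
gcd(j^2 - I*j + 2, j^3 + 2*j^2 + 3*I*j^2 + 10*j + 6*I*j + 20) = j - 2*I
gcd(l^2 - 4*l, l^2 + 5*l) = l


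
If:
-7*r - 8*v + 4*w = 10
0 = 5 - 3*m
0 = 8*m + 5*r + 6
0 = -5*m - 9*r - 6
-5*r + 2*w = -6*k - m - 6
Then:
No Solution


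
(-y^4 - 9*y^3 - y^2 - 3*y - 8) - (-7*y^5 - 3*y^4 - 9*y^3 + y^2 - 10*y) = 7*y^5 + 2*y^4 - 2*y^2 + 7*y - 8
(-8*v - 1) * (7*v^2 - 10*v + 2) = -56*v^3 + 73*v^2 - 6*v - 2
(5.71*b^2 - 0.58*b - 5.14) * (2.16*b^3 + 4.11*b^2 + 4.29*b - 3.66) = 12.3336*b^5 + 22.2153*b^4 + 11.0097*b^3 - 44.5122*b^2 - 19.9278*b + 18.8124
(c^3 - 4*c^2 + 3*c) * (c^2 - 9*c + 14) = c^5 - 13*c^4 + 53*c^3 - 83*c^2 + 42*c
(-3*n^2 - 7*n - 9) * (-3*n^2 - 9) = 9*n^4 + 21*n^3 + 54*n^2 + 63*n + 81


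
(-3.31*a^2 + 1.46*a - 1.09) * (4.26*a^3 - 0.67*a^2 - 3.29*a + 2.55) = -14.1006*a^5 + 8.4373*a^4 + 5.2683*a^3 - 12.5136*a^2 + 7.3091*a - 2.7795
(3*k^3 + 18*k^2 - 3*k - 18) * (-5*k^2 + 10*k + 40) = -15*k^5 - 60*k^4 + 315*k^3 + 780*k^2 - 300*k - 720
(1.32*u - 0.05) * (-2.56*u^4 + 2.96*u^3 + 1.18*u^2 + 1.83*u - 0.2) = -3.3792*u^5 + 4.0352*u^4 + 1.4096*u^3 + 2.3566*u^2 - 0.3555*u + 0.01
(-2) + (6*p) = 6*p - 2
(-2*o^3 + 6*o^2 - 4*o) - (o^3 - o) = -3*o^3 + 6*o^2 - 3*o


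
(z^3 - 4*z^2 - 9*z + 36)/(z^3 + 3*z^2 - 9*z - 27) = (z - 4)/(z + 3)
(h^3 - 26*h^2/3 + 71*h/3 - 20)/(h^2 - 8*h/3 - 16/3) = (3*h^2 - 14*h + 15)/(3*h + 4)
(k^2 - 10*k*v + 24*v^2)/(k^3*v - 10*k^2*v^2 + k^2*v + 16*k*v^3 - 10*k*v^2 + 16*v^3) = (k^2 - 10*k*v + 24*v^2)/(v*(k^3 - 10*k^2*v + k^2 + 16*k*v^2 - 10*k*v + 16*v^2))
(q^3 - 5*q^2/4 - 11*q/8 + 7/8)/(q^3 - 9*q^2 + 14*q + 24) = (8*q^2 - 18*q + 7)/(8*(q^2 - 10*q + 24))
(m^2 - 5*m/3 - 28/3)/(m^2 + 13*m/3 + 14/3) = (m - 4)/(m + 2)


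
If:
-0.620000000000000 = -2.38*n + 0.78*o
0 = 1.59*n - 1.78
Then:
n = 1.12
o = 2.62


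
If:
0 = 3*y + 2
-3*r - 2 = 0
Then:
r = -2/3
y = -2/3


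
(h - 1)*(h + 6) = h^2 + 5*h - 6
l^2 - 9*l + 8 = (l - 8)*(l - 1)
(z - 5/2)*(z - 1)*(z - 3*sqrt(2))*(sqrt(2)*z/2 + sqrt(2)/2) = sqrt(2)*z^4/2 - 3*z^3 - 5*sqrt(2)*z^3/4 - sqrt(2)*z^2/2 + 15*z^2/2 + 5*sqrt(2)*z/4 + 3*z - 15/2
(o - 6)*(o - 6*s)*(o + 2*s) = o^3 - 4*o^2*s - 6*o^2 - 12*o*s^2 + 24*o*s + 72*s^2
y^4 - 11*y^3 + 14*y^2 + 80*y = y*(y - 8)*(y - 5)*(y + 2)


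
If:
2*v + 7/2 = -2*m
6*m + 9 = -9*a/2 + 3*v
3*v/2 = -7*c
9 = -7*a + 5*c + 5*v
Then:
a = -811/423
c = 34/141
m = -1057/1692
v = -476/423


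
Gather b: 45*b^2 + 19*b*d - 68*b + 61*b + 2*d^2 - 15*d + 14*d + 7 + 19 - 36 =45*b^2 + b*(19*d - 7) + 2*d^2 - d - 10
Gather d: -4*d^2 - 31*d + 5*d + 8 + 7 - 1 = -4*d^2 - 26*d + 14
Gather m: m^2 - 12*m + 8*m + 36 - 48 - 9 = m^2 - 4*m - 21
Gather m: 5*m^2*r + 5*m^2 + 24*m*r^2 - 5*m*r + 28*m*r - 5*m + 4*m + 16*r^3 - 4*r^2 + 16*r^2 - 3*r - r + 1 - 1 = m^2*(5*r + 5) + m*(24*r^2 + 23*r - 1) + 16*r^3 + 12*r^2 - 4*r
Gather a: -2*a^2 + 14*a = -2*a^2 + 14*a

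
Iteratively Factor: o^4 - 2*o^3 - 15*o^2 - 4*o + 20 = (o - 1)*(o^3 - o^2 - 16*o - 20) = (o - 1)*(o + 2)*(o^2 - 3*o - 10) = (o - 1)*(o + 2)^2*(o - 5)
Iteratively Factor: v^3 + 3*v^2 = (v)*(v^2 + 3*v) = v^2*(v + 3)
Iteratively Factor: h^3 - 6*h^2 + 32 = (h - 4)*(h^2 - 2*h - 8) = (h - 4)*(h + 2)*(h - 4)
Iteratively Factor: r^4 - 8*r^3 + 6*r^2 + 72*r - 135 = (r - 3)*(r^3 - 5*r^2 - 9*r + 45) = (r - 5)*(r - 3)*(r^2 - 9) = (r - 5)*(r - 3)^2*(r + 3)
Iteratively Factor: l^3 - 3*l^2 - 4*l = (l + 1)*(l^2 - 4*l) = (l - 4)*(l + 1)*(l)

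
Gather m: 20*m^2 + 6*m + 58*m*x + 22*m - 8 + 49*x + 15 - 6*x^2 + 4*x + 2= 20*m^2 + m*(58*x + 28) - 6*x^2 + 53*x + 9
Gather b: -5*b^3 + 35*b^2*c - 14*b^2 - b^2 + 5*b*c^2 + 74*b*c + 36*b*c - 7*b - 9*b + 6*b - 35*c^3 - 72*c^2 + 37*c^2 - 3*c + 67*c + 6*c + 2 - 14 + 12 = -5*b^3 + b^2*(35*c - 15) + b*(5*c^2 + 110*c - 10) - 35*c^3 - 35*c^2 + 70*c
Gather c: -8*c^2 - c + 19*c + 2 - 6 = -8*c^2 + 18*c - 4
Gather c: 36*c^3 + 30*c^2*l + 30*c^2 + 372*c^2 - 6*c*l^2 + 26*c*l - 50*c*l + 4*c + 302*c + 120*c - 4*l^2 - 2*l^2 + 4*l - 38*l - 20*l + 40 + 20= 36*c^3 + c^2*(30*l + 402) + c*(-6*l^2 - 24*l + 426) - 6*l^2 - 54*l + 60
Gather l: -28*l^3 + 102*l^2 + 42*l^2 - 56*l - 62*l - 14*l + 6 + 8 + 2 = -28*l^3 + 144*l^2 - 132*l + 16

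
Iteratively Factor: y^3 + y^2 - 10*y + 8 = (y + 4)*(y^2 - 3*y + 2) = (y - 1)*(y + 4)*(y - 2)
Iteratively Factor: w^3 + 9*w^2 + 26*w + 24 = (w + 4)*(w^2 + 5*w + 6) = (w + 3)*(w + 4)*(w + 2)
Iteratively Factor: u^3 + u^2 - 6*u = (u + 3)*(u^2 - 2*u) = u*(u + 3)*(u - 2)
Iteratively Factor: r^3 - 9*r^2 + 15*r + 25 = (r - 5)*(r^2 - 4*r - 5) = (r - 5)*(r + 1)*(r - 5)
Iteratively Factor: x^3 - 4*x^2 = (x - 4)*(x^2) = x*(x - 4)*(x)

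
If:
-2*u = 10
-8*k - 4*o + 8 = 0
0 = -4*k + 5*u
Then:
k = -25/4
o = 29/2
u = -5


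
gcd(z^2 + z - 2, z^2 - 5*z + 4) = z - 1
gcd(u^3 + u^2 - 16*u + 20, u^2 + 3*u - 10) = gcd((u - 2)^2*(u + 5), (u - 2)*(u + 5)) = u^2 + 3*u - 10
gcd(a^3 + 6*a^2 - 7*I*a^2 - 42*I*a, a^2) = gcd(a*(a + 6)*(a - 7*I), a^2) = a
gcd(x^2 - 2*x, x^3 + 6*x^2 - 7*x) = x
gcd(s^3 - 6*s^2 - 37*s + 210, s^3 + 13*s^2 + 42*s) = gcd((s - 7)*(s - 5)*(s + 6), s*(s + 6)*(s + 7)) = s + 6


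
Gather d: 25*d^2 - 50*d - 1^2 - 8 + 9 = 25*d^2 - 50*d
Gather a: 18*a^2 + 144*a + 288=18*a^2 + 144*a + 288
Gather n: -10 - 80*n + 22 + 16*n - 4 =8 - 64*n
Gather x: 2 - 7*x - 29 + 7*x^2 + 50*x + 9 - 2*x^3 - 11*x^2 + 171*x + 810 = -2*x^3 - 4*x^2 + 214*x + 792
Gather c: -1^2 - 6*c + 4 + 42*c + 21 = 36*c + 24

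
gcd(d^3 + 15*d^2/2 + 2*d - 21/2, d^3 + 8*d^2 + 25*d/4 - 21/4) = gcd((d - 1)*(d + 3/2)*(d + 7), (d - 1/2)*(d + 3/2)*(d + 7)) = d^2 + 17*d/2 + 21/2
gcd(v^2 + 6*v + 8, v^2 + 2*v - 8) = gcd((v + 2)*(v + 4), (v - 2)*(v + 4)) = v + 4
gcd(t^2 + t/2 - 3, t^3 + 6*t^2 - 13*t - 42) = t + 2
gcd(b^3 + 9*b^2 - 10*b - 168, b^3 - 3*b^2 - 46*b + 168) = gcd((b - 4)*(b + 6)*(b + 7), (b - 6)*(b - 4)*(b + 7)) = b^2 + 3*b - 28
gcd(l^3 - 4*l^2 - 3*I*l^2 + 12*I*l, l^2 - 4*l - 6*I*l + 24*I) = l - 4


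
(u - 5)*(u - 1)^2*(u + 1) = u^4 - 6*u^3 + 4*u^2 + 6*u - 5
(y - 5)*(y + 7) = y^2 + 2*y - 35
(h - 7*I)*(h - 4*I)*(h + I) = h^3 - 10*I*h^2 - 17*h - 28*I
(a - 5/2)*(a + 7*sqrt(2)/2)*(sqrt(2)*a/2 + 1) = sqrt(2)*a^3/2 - 5*sqrt(2)*a^2/4 + 9*a^2/2 - 45*a/4 + 7*sqrt(2)*a/2 - 35*sqrt(2)/4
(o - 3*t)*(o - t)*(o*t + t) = o^3*t - 4*o^2*t^2 + o^2*t + 3*o*t^3 - 4*o*t^2 + 3*t^3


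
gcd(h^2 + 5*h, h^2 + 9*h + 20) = h + 5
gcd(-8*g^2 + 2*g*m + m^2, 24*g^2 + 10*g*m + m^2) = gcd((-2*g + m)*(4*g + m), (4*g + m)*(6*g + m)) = 4*g + m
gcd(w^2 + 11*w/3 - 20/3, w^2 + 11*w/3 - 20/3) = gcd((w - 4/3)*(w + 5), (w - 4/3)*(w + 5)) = w^2 + 11*w/3 - 20/3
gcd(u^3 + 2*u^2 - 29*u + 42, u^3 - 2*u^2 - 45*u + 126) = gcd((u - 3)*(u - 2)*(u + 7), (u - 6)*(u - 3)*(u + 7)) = u^2 + 4*u - 21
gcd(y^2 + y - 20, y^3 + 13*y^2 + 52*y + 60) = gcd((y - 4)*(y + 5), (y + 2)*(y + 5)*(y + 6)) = y + 5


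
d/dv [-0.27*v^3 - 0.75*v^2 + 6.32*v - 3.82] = -0.81*v^2 - 1.5*v + 6.32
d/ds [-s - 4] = -1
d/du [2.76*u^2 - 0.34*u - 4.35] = 5.52*u - 0.34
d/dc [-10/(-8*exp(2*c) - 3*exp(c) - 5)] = (-160*exp(c) - 30)*exp(c)/(8*exp(2*c) + 3*exp(c) + 5)^2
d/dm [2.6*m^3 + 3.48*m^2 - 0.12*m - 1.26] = 7.8*m^2 + 6.96*m - 0.12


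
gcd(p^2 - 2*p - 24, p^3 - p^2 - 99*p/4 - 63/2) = p - 6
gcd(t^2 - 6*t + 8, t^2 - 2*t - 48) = 1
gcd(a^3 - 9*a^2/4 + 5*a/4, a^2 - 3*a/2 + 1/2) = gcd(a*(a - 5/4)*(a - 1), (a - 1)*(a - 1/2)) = a - 1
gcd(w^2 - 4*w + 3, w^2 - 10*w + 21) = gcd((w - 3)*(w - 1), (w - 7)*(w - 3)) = w - 3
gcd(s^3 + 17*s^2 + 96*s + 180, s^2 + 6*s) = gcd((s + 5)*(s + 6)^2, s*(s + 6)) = s + 6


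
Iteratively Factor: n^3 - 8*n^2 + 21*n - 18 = (n - 3)*(n^2 - 5*n + 6) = (n - 3)*(n - 2)*(n - 3)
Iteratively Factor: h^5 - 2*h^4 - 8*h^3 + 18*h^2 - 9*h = (h - 1)*(h^4 - h^3 - 9*h^2 + 9*h) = h*(h - 1)*(h^3 - h^2 - 9*h + 9) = h*(h - 3)*(h - 1)*(h^2 + 2*h - 3) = h*(h - 3)*(h - 1)^2*(h + 3)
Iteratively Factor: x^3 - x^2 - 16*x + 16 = (x - 4)*(x^2 + 3*x - 4) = (x - 4)*(x + 4)*(x - 1)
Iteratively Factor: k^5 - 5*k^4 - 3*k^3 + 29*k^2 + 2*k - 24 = (k + 2)*(k^4 - 7*k^3 + 11*k^2 + 7*k - 12) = (k - 1)*(k + 2)*(k^3 - 6*k^2 + 5*k + 12) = (k - 4)*(k - 1)*(k + 2)*(k^2 - 2*k - 3) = (k - 4)*(k - 1)*(k + 1)*(k + 2)*(k - 3)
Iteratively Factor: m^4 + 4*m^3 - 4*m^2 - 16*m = (m)*(m^3 + 4*m^2 - 4*m - 16) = m*(m + 4)*(m^2 - 4) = m*(m + 2)*(m + 4)*(m - 2)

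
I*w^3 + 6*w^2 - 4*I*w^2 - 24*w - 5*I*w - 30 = (w - 5)*(w - 6*I)*(I*w + I)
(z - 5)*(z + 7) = z^2 + 2*z - 35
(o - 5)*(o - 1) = o^2 - 6*o + 5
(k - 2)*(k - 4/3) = k^2 - 10*k/3 + 8/3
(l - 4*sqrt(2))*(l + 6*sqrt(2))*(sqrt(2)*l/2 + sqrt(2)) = sqrt(2)*l^3/2 + sqrt(2)*l^2 + 2*l^2 - 24*sqrt(2)*l + 4*l - 48*sqrt(2)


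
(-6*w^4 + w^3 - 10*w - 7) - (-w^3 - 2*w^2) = -6*w^4 + 2*w^3 + 2*w^2 - 10*w - 7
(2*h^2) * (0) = 0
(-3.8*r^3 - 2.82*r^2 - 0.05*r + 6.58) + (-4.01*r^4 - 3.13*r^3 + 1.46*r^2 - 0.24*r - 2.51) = -4.01*r^4 - 6.93*r^3 - 1.36*r^2 - 0.29*r + 4.07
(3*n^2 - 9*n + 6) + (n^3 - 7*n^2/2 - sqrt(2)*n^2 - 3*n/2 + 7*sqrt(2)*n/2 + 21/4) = n^3 - sqrt(2)*n^2 - n^2/2 - 21*n/2 + 7*sqrt(2)*n/2 + 45/4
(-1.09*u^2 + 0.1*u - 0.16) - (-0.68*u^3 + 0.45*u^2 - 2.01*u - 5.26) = 0.68*u^3 - 1.54*u^2 + 2.11*u + 5.1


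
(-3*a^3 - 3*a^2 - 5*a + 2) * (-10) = 30*a^3 + 30*a^2 + 50*a - 20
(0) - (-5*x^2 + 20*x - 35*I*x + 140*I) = 5*x^2 - 20*x + 35*I*x - 140*I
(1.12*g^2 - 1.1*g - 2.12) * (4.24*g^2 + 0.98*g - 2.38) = 4.7488*g^4 - 3.5664*g^3 - 12.7324*g^2 + 0.5404*g + 5.0456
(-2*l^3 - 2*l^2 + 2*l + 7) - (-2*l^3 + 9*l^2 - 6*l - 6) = -11*l^2 + 8*l + 13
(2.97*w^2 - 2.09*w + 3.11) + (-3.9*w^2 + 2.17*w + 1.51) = -0.93*w^2 + 0.0800000000000001*w + 4.62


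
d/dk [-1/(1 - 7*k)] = -7/(7*k - 1)^2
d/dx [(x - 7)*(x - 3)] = 2*x - 10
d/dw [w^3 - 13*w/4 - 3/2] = 3*w^2 - 13/4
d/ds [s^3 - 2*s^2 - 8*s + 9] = 3*s^2 - 4*s - 8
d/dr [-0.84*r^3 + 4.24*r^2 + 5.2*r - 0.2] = -2.52*r^2 + 8.48*r + 5.2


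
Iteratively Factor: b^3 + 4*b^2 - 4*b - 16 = (b - 2)*(b^2 + 6*b + 8) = (b - 2)*(b + 4)*(b + 2)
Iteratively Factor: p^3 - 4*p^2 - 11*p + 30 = (p - 2)*(p^2 - 2*p - 15) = (p - 5)*(p - 2)*(p + 3)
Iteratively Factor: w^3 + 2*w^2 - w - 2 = (w + 1)*(w^2 + w - 2) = (w - 1)*(w + 1)*(w + 2)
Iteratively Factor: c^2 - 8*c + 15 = (c - 5)*(c - 3)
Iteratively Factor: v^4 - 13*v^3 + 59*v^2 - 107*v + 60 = (v - 3)*(v^3 - 10*v^2 + 29*v - 20) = (v - 3)*(v - 1)*(v^2 - 9*v + 20) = (v - 5)*(v - 3)*(v - 1)*(v - 4)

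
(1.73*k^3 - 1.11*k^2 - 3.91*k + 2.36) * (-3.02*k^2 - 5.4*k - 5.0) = -5.2246*k^5 - 5.9898*k^4 + 9.1522*k^3 + 19.5368*k^2 + 6.806*k - 11.8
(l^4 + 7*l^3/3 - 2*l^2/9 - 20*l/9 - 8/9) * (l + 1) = l^5 + 10*l^4/3 + 19*l^3/9 - 22*l^2/9 - 28*l/9 - 8/9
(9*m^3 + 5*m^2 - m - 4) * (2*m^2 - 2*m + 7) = 18*m^5 - 8*m^4 + 51*m^3 + 29*m^2 + m - 28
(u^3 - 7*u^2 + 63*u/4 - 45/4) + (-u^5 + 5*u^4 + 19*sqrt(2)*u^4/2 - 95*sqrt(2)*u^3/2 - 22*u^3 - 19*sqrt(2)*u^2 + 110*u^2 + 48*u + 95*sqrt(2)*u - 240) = -u^5 + 5*u^4 + 19*sqrt(2)*u^4/2 - 95*sqrt(2)*u^3/2 - 21*u^3 - 19*sqrt(2)*u^2 + 103*u^2 + 255*u/4 + 95*sqrt(2)*u - 1005/4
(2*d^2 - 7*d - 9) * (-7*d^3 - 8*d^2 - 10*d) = -14*d^5 + 33*d^4 + 99*d^3 + 142*d^2 + 90*d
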